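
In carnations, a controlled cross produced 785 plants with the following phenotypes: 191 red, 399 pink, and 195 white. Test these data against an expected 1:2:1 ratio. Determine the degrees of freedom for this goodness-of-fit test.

A goodness-of-fit test with 3 phenotype classes has df = 3 − 1 = 2.

2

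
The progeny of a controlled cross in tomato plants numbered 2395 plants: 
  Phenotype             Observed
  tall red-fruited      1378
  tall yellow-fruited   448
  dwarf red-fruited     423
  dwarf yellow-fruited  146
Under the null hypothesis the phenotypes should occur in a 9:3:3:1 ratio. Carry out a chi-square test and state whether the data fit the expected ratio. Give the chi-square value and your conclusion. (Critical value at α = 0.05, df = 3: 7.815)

Under the 9:3:3:1 hypothesis (Σ ratio = 16, N = 2395):
  tall red-fruited: 2395 × 9/16 = 1347.1875
  tall yellow-fruited: 2395 × 3/16 = 449.0625
  dwarf red-fruited: 2395 × 3/16 = 449.0625
  dwarf yellow-fruited: 2395 × 1/16 = 149.6875
χ² = Σ (O − E)² / E
  tall red-fruited: (1378 − 1347.1875)² / 1347.1875 = 0.7047
  tall yellow-fruited: (448 − 449.0625)² / 449.0625 = 0.0025
  dwarf red-fruited: (423 − 449.0625)² / 449.0625 = 1.5126
  dwarf yellow-fruited: (146 − 149.6875)² / 149.6875 = 0.0908
χ² = 0.7047 + 0.0025 + 1.5126 + 0.0908 = 2.3106 ≈ 2.311
Degrees of freedom = 4 − 1 = 3; critical value at α = 0.05 is 7.815.
Since 2.311 < 7.815, we fail to reject the null hypothesis — the data are consistent with the 9:3:3:1 ratio.

2.311; consistent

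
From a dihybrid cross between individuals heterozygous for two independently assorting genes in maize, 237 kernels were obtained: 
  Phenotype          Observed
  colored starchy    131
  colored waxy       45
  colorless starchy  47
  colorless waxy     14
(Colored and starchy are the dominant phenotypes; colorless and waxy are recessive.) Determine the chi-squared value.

A dihybrid F₂ with independent assortment and complete dominance at both loci gives a 9:3:3:1 phenotypic ratio.
Expected counts for N = 237 under a 9:3:3:1 ratio (total parts = 16):
  colored starchy: 237 × 9/16 = 133.3125
  colored waxy: 237 × 3/16 = 44.4375
  colorless starchy: 237 × 3/16 = 44.4375
  colorless waxy: 237 × 1/16 = 14.8125
χ² = Σ (O − E)² / E
  colored starchy: (131 − 133.3125)² / 133.3125 = 0.0401
  colored waxy: (45 − 44.4375)² / 44.4375 = 0.0071
  colorless starchy: (47 − 44.4375)² / 44.4375 = 0.1478
  colorless waxy: (14 − 14.8125)² / 14.8125 = 0.0446
χ² = 0.0401 + 0.0071 + 0.1478 + 0.0446 = 0.2396 ≈ 0.240

0.240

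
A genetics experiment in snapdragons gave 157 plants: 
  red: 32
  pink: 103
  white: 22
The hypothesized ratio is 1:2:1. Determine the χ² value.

16.567

The 1:2:1 ratio has 4 parts, so with N = 157 the expected counts are:
  red: 157 × 1/4 = 39.25
  pink: 157 × 2/4 = 78.5
  white: 157 × 1/4 = 39.25
χ² = Σ (O − E)² / E
  red: (32 − 39.25)² / 39.25 = 1.3392
  pink: (103 − 78.5)² / 78.5 = 7.6465
  white: (22 − 39.25)² / 39.25 = 7.5812
χ² = 1.3392 + 7.6465 + 7.5812 = 16.5669 ≈ 16.567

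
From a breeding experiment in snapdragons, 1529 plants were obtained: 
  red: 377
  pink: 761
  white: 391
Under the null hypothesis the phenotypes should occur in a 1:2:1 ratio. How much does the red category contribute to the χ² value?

The 1:2:1 ratio has 4 parts, so with N = 1529 the expected counts are:
  red: 1529 × 1/4 = 382.25
  pink: 1529 × 2/4 = 764.5
  white: 1529 × 1/4 = 382.25
Contribution of red: (377 − 382.25)² / 382.25 = 0.0721

0.072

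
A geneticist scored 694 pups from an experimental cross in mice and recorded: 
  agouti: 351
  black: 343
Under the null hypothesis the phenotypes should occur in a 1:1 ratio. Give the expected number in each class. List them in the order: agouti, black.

Under the 1:1 hypothesis (Σ ratio = 2, N = 694):
  agouti: 694 × 1/2 = 347
  black: 694 × 1/2 = 347

347, 347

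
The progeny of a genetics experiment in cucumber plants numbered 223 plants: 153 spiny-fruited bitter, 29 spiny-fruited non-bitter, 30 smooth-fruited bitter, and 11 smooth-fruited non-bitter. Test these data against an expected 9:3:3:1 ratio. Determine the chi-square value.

13.939

Expected counts for N = 223 under a 9:3:3:1 ratio (total parts = 16):
  spiny-fruited bitter: 223 × 9/16 = 125.4375
  spiny-fruited non-bitter: 223 × 3/16 = 41.8125
  smooth-fruited bitter: 223 × 3/16 = 41.8125
  smooth-fruited non-bitter: 223 × 1/16 = 13.9375
χ² = Σ (O − E)² / E
  spiny-fruited bitter: (153 − 125.4375)² / 125.4375 = 6.0563
  spiny-fruited non-bitter: (29 − 41.8125)² / 41.8125 = 3.9261
  smooth-fruited bitter: (30 − 41.8125)² / 41.8125 = 3.3372
  smooth-fruited non-bitter: (11 − 13.9375)² / 13.9375 = 0.6191
χ² = 6.0563 + 3.9261 + 3.3372 + 0.6191 = 13.9387 ≈ 13.939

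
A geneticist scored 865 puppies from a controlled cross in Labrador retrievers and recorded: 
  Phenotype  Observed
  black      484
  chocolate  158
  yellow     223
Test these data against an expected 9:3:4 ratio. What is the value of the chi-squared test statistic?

Under the 9:3:4 hypothesis (Σ ratio = 16, N = 865):
  black: 865 × 9/16 = 486.5625
  chocolate: 865 × 3/16 = 162.1875
  yellow: 865 × 4/16 = 216.25
χ² = Σ (O − E)² / E
  black: (484 − 486.5625)² / 486.5625 = 0.0135
  chocolate: (158 − 162.1875)² / 162.1875 = 0.1081
  yellow: (223 − 216.25)² / 216.25 = 0.2107
χ² = 0.0135 + 0.1081 + 0.2107 = 0.3323 ≈ 0.332

0.332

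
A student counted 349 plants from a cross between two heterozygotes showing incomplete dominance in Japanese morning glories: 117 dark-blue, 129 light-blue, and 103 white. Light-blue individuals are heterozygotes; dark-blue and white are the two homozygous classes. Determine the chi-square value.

With incomplete dominance, a heterozygote × heterozygote cross gives a 1:2:1 phenotypic ratio.
Total ratio parts = 4. Expected numbers out of 349:
  dark-blue: 349 × 1/4 = 87.25
  light-blue: 349 × 2/4 = 174.5
  white: 349 × 1/4 = 87.25
χ² = Σ (O − E)² / E
  dark-blue: (117 − 87.25)² / 87.25 = 10.1440
  light-blue: (129 − 174.5)² / 174.5 = 11.8639
  white: (103 − 87.25)² / 87.25 = 2.8431
χ² = 10.1440 + 11.8639 + 2.8431 = 24.851

24.851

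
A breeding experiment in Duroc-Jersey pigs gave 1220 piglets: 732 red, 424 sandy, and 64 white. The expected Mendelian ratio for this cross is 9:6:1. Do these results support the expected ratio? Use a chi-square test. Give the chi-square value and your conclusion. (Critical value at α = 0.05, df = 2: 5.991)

7.471; not consistent

Expected counts for N = 1220 under a 9:6:1 ratio (total parts = 16):
  red: 1220 × 9/16 = 686.25
  sandy: 1220 × 6/16 = 457.5
  white: 1220 × 1/16 = 76.25
χ² = Σ (O − E)² / E
  red: (732 − 686.25)² / 686.25 = 3.0500
  sandy: (424 − 457.5)² / 457.5 = 2.4530
  white: (64 − 76.25)² / 76.25 = 1.9680
χ² = 3.0500 + 2.4530 + 1.9680 = 7.471
Degrees of freedom = 3 − 1 = 2; critical value at α = 0.05 is 5.991.
Since 7.471 > 5.991, we reject the null hypothesis — the data do not fit the 9:6:1 ratio.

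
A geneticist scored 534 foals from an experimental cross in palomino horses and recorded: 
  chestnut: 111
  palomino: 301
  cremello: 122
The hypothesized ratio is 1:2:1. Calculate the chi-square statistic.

9.112

Total ratio parts = 4. Expected numbers out of 534:
  chestnut: 534 × 1/4 = 133.5
  palomino: 534 × 2/4 = 267
  cremello: 534 × 1/4 = 133.5
χ² = Σ (O − E)² / E
  chestnut: (111 − 133.5)² / 133.5 = 3.7921
  palomino: (301 − 267)² / 267 = 4.3296
  cremello: (122 − 133.5)² / 133.5 = 0.9906
χ² = 3.7921 + 4.3296 + 0.9906 = 9.1123 ≈ 9.112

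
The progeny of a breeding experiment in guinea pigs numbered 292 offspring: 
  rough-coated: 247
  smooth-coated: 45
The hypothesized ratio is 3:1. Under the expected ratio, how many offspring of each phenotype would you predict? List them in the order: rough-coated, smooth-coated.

The 3:1 ratio has 4 parts, so with N = 292 the expected counts are:
  rough-coated: 292 × 3/4 = 219
  smooth-coated: 292 × 1/4 = 73

219, 73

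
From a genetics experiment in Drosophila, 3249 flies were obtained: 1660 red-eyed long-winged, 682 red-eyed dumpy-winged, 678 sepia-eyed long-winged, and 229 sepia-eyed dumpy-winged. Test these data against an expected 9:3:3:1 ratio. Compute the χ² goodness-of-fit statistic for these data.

Under the 9:3:3:1 hypothesis (Σ ratio = 16, N = 3249):
  red-eyed long-winged: 3249 × 9/16 = 1827.5625
  red-eyed dumpy-winged: 3249 × 3/16 = 609.1875
  sepia-eyed long-winged: 3249 × 3/16 = 609.1875
  sepia-eyed dumpy-winged: 3249 × 1/16 = 203.0625
χ² = Σ (O − E)² / E
  red-eyed long-winged: (1660 − 1827.5625)² / 1827.5625 = 15.3632
  red-eyed dumpy-winged: (682 − 609.1875)² / 609.1875 = 8.7028
  sepia-eyed long-winged: (678 − 609.1875)² / 609.1875 = 7.7729
  sepia-eyed dumpy-winged: (229 − 203.0625)² / 203.0625 = 3.3130
χ² = 15.3632 + 8.7028 + 7.7729 + 3.3130 = 35.1519 ≈ 35.152

35.152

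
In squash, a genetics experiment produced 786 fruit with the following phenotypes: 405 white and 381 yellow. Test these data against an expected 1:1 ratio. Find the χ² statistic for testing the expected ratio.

The 1:1 ratio has 2 parts, so with N = 786 the expected counts are:
  white: 786 × 1/2 = 393
  yellow: 786 × 1/2 = 393
χ² = Σ (O − E)² / E
  white: (405 − 393)² / 393 = 0.3664
  yellow: (381 − 393)² / 393 = 0.3664
χ² = 0.3664 + 0.3664 = 0.7328 ≈ 0.733

0.733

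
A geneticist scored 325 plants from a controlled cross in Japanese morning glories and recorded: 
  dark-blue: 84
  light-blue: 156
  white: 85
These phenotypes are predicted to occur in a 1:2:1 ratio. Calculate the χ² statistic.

Under the 1:2:1 hypothesis (Σ ratio = 4, N = 325):
  dark-blue: 325 × 1/4 = 81.25
  light-blue: 325 × 2/4 = 162.5
  white: 325 × 1/4 = 81.25
χ² = Σ (O − E)² / E
  dark-blue: (84 − 81.25)² / 81.25 = 0.0931
  light-blue: (156 − 162.5)² / 162.5 = 0.2600
  white: (85 − 81.25)² / 81.25 = 0.1731
χ² = 0.0931 + 0.2600 + 0.1731 = 0.5262 ≈ 0.526

0.526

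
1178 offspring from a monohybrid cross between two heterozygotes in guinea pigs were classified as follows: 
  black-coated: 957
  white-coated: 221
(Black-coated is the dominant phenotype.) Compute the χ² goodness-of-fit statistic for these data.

For a monohybrid cross between heterozygotes with complete dominance, the expected phenotypic ratio is 3:1.
Total ratio parts = 4. Expected numbers out of 1178:
  black-coated: 1178 × 3/4 = 883.5
  white-coated: 1178 × 1/4 = 294.5
χ² = Σ (O − E)² / E
  black-coated: (957 − 883.5)² / 883.5 = 6.1146
  white-coated: (221 − 294.5)² / 294.5 = 18.3438
χ² = 6.1146 + 18.3438 = 24.4584 ≈ 24.458

24.458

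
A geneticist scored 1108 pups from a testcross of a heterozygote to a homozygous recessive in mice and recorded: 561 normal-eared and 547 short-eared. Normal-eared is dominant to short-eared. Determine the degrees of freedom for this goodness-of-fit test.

A testcross of a heterozygote (Aa × aa) gives a 1:1 phenotypic ratio.
A goodness-of-fit test with 2 phenotype classes has df = 2 − 1 = 1.

1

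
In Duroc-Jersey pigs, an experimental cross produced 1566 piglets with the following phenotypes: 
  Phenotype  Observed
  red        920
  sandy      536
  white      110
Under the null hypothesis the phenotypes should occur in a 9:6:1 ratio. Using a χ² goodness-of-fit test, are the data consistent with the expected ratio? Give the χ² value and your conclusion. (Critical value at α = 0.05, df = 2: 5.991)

Under the 9:6:1 hypothesis (Σ ratio = 16, N = 1566):
  red: 1566 × 9/16 = 880.875
  sandy: 1566 × 6/16 = 587.25
  white: 1566 × 1/16 = 97.875
χ² = Σ (O − E)² / E
  red: (920 − 880.875)² / 880.875 = 1.7378
  sandy: (536 − 587.25)² / 587.25 = 4.4726
  white: (110 − 97.875)² / 97.875 = 1.5021
χ² = 1.7378 + 4.4726 + 1.5021 = 7.7125 ≈ 7.713
Degrees of freedom = 3 − 1 = 2; critical value at α = 0.05 is 5.991.
Since 7.713 > 5.991, we reject the null hypothesis — the data do not fit the 9:6:1 ratio.

7.713; not consistent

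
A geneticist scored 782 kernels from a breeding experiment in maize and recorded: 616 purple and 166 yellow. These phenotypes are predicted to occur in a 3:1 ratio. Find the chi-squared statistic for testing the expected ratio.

The 3:1 ratio has 4 parts, so with N = 782 the expected counts are:
  purple: 782 × 3/4 = 586.5
  yellow: 782 × 1/4 = 195.5
χ² = Σ (O − E)² / E
  purple: (616 − 586.5)² / 586.5 = 1.4838
  yellow: (166 − 195.5)² / 195.5 = 4.4514
χ² = 1.4838 + 4.4514 = 5.9352 ≈ 5.935

5.935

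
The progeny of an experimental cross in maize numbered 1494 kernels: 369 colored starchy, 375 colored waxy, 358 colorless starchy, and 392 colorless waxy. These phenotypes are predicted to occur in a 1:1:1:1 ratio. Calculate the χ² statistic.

1.620

Total ratio parts = 4. Expected numbers out of 1494:
  colored starchy: 1494 × 1/4 = 373.5
  colored waxy: 1494 × 1/4 = 373.5
  colorless starchy: 1494 × 1/4 = 373.5
  colorless waxy: 1494 × 1/4 = 373.5
χ² = Σ (O − E)² / E
  colored starchy: (369 − 373.5)² / 373.5 = 0.0542
  colored waxy: (375 − 373.5)² / 373.5 = 0.0060
  colorless starchy: (358 − 373.5)² / 373.5 = 0.6432
  colorless waxy: (392 − 373.5)² / 373.5 = 0.9163
χ² = 0.0542 + 0.0060 + 0.6432 + 0.9163 = 1.6197 ≈ 1.620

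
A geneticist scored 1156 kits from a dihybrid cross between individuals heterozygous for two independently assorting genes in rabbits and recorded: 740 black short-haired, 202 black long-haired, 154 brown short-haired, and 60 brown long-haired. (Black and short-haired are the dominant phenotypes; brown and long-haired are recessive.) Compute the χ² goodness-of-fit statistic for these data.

33.635

A dihybrid F₂ with independent assortment and complete dominance at both loci gives a 9:3:3:1 phenotypic ratio.
Total ratio parts = 16. Expected numbers out of 1156:
  black short-haired: 1156 × 9/16 = 650.25
  black long-haired: 1156 × 3/16 = 216.75
  brown short-haired: 1156 × 3/16 = 216.75
  brown long-haired: 1156 × 1/16 = 72.25
χ² = Σ (O − E)² / E
  black short-haired: (740 − 650.25)² / 650.25 = 12.3876
  black long-haired: (202 − 216.75)² / 216.75 = 1.0037
  brown short-haired: (154 − 216.75)² / 216.75 = 18.1664
  brown long-haired: (60 − 72.25)² / 72.25 = 2.0770
χ² = 12.3876 + 1.0037 + 18.1664 + 2.0770 = 33.6347 ≈ 33.635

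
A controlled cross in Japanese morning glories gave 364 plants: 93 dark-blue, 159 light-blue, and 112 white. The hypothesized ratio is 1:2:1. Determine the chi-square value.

7.797

Total ratio parts = 4. Expected numbers out of 364:
  dark-blue: 364 × 1/4 = 91
  light-blue: 364 × 2/4 = 182
  white: 364 × 1/4 = 91
χ² = Σ (O − E)² / E
  dark-blue: (93 − 91)² / 91 = 0.0440
  light-blue: (159 − 182)² / 182 = 2.9066
  white: (112 − 91)² / 91 = 4.8462
χ² = 0.0440 + 2.9066 + 4.8462 = 7.7968 ≈ 7.797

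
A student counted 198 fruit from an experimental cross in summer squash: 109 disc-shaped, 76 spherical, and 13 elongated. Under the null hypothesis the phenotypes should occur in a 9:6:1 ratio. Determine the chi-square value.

Total ratio parts = 16. Expected numbers out of 198:
  disc-shaped: 198 × 9/16 = 111.375
  spherical: 198 × 6/16 = 74.25
  elongated: 198 × 1/16 = 12.375
χ² = Σ (O − E)² / E
  disc-shaped: (109 − 111.375)² / 111.375 = 0.0506
  spherical: (76 − 74.25)² / 74.25 = 0.0412
  elongated: (13 − 12.375)² / 12.375 = 0.0316
χ² = 0.0506 + 0.0412 + 0.0316 = 0.1234 ≈ 0.123

0.123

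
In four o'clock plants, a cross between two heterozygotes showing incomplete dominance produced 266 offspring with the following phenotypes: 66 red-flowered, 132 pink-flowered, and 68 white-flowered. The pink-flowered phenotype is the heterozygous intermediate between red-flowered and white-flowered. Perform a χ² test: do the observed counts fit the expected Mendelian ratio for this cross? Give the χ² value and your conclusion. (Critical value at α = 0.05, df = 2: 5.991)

With incomplete dominance, a heterozygote × heterozygote cross gives a 1:2:1 phenotypic ratio.
The 1:2:1 ratio has 4 parts, so with N = 266 the expected counts are:
  red-flowered: 266 × 1/4 = 66.5
  pink-flowered: 266 × 2/4 = 133
  white-flowered: 266 × 1/4 = 66.5
χ² = Σ (O − E)² / E
  red-flowered: (66 − 66.5)² / 66.5 = 0.0038
  pink-flowered: (132 − 133)² / 133 = 0.0075
  white-flowered: (68 − 66.5)² / 66.5 = 0.0338
χ² = 0.0038 + 0.0075 + 0.0338 = 0.0451 ≈ 0.045
Degrees of freedom = 3 − 1 = 2; critical value at α = 0.05 is 5.991.
Since 0.045 < 5.991, we fail to reject the null hypothesis — the data are consistent with the 1:2:1 ratio.

0.045; consistent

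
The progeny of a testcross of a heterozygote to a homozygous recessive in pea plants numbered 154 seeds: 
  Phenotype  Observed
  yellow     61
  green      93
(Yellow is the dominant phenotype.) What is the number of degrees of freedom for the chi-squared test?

1

A testcross of a heterozygote (Aa × aa) gives a 1:1 phenotypic ratio.
A goodness-of-fit test with 2 phenotype classes has df = 2 − 1 = 1.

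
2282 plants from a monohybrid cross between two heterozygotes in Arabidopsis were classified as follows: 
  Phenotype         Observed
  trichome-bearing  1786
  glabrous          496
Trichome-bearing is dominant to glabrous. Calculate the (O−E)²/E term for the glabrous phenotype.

For a monohybrid cross between heterozygotes with complete dominance, the expected phenotypic ratio is 3:1.
The 3:1 ratio has 4 parts, so with N = 2282 the expected counts are:
  trichome-bearing: 2282 × 3/4 = 1711.5
  glabrous: 2282 × 1/4 = 570.5
Contribution of glabrous: (496 − 570.5)² / 570.5 = 9.7287

9.729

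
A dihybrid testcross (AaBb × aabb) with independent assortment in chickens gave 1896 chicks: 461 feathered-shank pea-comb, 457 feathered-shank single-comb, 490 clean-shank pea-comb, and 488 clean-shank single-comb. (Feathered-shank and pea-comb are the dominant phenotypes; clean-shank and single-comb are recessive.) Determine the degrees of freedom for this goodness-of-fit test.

A dihybrid testcross with independent assortment gives a 1:1:1:1 ratio.
A goodness-of-fit test with 4 phenotype classes has df = 4 − 1 = 3.

3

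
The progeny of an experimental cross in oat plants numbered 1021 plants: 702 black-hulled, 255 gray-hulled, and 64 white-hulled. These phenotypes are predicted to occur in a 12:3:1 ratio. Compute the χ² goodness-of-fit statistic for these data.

26.412

Total ratio parts = 16. Expected numbers out of 1021:
  black-hulled: 1021 × 12/16 = 765.75
  gray-hulled: 1021 × 3/16 = 191.4375
  white-hulled: 1021 × 1/16 = 63.8125
χ² = Σ (O − E)² / E
  black-hulled: (702 − 765.75)² / 765.75 = 5.3073
  gray-hulled: (255 − 191.4375)² / 191.4375 = 21.1045
  white-hulled: (64 − 63.8125)² / 63.8125 = 0.0006
χ² = 5.3073 + 21.1045 + 0.0006 = 26.4124 ≈ 26.412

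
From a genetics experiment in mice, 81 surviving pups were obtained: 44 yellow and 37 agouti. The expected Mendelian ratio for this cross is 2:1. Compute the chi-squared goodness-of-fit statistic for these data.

Total ratio parts = 3. Expected numbers out of 81:
  yellow: 81 × 2/3 = 54
  agouti: 81 × 1/3 = 27
χ² = Σ (O − E)² / E
  yellow: (44 − 54)² / 54 = 1.8519
  agouti: (37 − 27)² / 27 = 3.7037
χ² = 1.8519 + 3.7037 = 5.5556 ≈ 5.556

5.556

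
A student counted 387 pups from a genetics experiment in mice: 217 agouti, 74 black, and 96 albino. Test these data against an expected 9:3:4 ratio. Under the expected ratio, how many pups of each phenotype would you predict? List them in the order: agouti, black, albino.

217.6875, 72.5625, 96.75

The 9:3:4 ratio has 16 parts, so with N = 387 the expected counts are:
  agouti: 387 × 9/16 = 217.6875
  black: 387 × 3/16 = 72.5625
  albino: 387 × 4/16 = 96.75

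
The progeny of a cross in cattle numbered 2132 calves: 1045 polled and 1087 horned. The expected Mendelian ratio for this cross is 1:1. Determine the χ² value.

0.827

Total ratio parts = 2. Expected numbers out of 2132:
  polled: 2132 × 1/2 = 1066
  horned: 2132 × 1/2 = 1066
χ² = Σ (O − E)² / E
  polled: (1045 − 1066)² / 1066 = 0.4137
  horned: (1087 − 1066)² / 1066 = 0.4137
χ² = 0.4137 + 0.4137 = 0.8274 ≈ 0.827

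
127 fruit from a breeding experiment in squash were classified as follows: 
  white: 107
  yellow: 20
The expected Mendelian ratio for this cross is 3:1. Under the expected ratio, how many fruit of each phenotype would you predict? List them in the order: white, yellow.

95.25, 31.75

Under the 3:1 hypothesis (Σ ratio = 4, N = 127):
  white: 127 × 3/4 = 95.25
  yellow: 127 × 1/4 = 31.75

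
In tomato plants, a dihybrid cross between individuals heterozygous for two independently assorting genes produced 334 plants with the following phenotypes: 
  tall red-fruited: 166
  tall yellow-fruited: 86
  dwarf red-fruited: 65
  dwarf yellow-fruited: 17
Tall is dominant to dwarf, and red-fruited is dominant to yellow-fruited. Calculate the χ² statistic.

12.081

A dihybrid F₂ with independent assortment and complete dominance at both loci gives a 9:3:3:1 phenotypic ratio.
Total ratio parts = 16. Expected numbers out of 334:
  tall red-fruited: 334 × 9/16 = 187.875
  tall yellow-fruited: 334 × 3/16 = 62.625
  dwarf red-fruited: 334 × 3/16 = 62.625
  dwarf yellow-fruited: 334 × 1/16 = 20.875
χ² = Σ (O − E)² / E
  tall red-fruited: (166 − 187.875)² / 187.875 = 2.5470
  tall yellow-fruited: (86 − 62.625)² / 62.625 = 8.7248
  dwarf red-fruited: (65 − 62.625)² / 62.625 = 0.0901
  dwarf yellow-fruited: (17 − 20.875)² / 20.875 = 0.7193
χ² = 2.5470 + 8.7248 + 0.0901 + 0.7193 = 12.0812 ≈ 12.081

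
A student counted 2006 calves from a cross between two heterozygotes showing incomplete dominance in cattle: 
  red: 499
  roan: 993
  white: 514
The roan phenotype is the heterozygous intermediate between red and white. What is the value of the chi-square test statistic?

With incomplete dominance, a heterozygote × heterozygote cross gives a 1:2:1 phenotypic ratio.
Total ratio parts = 4. Expected numbers out of 2006:
  red: 2006 × 1/4 = 501.5
  roan: 2006 × 2/4 = 1003
  white: 2006 × 1/4 = 501.5
χ² = Σ (O − E)² / E
  red: (499 − 501.5)² / 501.5 = 0.0125
  roan: (993 − 1003)² / 1003 = 0.0997
  white: (514 − 501.5)² / 501.5 = 0.3116
χ² = 0.0125 + 0.0997 + 0.3116 = 0.4238 ≈ 0.424

0.424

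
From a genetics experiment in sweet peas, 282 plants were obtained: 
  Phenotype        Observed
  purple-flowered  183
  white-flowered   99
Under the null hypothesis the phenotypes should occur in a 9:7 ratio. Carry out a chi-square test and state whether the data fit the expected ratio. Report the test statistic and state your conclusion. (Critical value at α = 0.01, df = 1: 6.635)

8.561; not consistent

The 9:7 ratio has 16 parts, so with N = 282 the expected counts are:
  purple-flowered: 282 × 9/16 = 158.625
  white-flowered: 282 × 7/16 = 123.375
χ² = Σ (O − E)² / E
  purple-flowered: (183 − 158.625)² / 158.625 = 3.7456
  white-flowered: (99 − 123.375)² / 123.375 = 4.8157
χ² = 3.7456 + 4.8157 = 8.5613 ≈ 8.561
Degrees of freedom = 2 − 1 = 1; critical value at α = 0.01 is 6.635.
Since 8.561 > 6.635, we reject the null hypothesis — the data do not fit the 9:7 ratio.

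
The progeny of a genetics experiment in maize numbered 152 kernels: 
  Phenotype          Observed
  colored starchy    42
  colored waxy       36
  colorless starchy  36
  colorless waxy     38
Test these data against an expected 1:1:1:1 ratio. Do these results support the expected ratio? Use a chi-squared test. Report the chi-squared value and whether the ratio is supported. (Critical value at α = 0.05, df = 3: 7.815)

0.632; consistent

The 1:1:1:1 ratio has 4 parts, so with N = 152 the expected counts are:
  colored starchy: 152 × 1/4 = 38
  colored waxy: 152 × 1/4 = 38
  colorless starchy: 152 × 1/4 = 38
  colorless waxy: 152 × 1/4 = 38
χ² = Σ (O − E)² / E
  colored starchy: (42 − 38)² / 38 = 0.4211
  colored waxy: (36 − 38)² / 38 = 0.1053
  colorless starchy: (36 − 38)² / 38 = 0.1053
  colorless waxy: (38 − 38)² / 38 = 0.0000
χ² = 0.4211 + 0.1053 + 0.1053 + 0.0000 = 0.6317 ≈ 0.632
Degrees of freedom = 4 − 1 = 3; critical value at α = 0.05 is 7.815.
Since 0.632 < 7.815, we fail to reject the null hypothesis — the data are consistent with the 1:1:1:1 ratio.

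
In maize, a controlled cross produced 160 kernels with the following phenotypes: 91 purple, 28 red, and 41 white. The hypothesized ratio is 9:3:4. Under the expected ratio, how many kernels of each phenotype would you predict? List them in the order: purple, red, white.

Total ratio parts = 16. Expected numbers out of 160:
  purple: 160 × 9/16 = 90
  red: 160 × 3/16 = 30
  white: 160 × 4/16 = 40

90, 30, 40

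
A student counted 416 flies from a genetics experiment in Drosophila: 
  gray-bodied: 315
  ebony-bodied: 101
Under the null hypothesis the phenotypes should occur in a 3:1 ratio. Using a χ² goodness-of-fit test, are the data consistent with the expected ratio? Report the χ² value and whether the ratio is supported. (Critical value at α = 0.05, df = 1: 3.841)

The 3:1 ratio has 4 parts, so with N = 416 the expected counts are:
  gray-bodied: 416 × 3/4 = 312
  ebony-bodied: 416 × 1/4 = 104
χ² = Σ (O − E)² / E
  gray-bodied: (315 − 312)² / 312 = 0.0288
  ebony-bodied: (101 − 104)² / 104 = 0.0865
χ² = 0.0288 + 0.0865 = 0.1153 ≈ 0.115
Degrees of freedom = 2 − 1 = 1; critical value at α = 0.05 is 3.841.
Since 0.115 < 3.841, we fail to reject the null hypothesis — the data are consistent with the 3:1 ratio.

0.115; consistent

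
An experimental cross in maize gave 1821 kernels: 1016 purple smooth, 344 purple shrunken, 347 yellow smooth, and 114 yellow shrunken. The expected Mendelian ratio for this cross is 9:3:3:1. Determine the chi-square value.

Under the 9:3:3:1 hypothesis (Σ ratio = 16, N = 1821):
  purple smooth: 1821 × 9/16 = 1024.3125
  purple shrunken: 1821 × 3/16 = 341.4375
  yellow smooth: 1821 × 3/16 = 341.4375
  yellow shrunken: 1821 × 1/16 = 113.8125
χ² = Σ (O − E)² / E
  purple smooth: (1016 − 1024.3125)² / 1024.3125 = 0.0675
  purple shrunken: (344 − 341.4375)² / 341.4375 = 0.0192
  yellow smooth: (347 − 341.4375)² / 341.4375 = 0.0906
  yellow shrunken: (114 − 113.8125)² / 113.8125 = 0.0003
χ² = 0.0675 + 0.0192 + 0.0906 + 0.0003 = 0.1776 ≈ 0.178

0.178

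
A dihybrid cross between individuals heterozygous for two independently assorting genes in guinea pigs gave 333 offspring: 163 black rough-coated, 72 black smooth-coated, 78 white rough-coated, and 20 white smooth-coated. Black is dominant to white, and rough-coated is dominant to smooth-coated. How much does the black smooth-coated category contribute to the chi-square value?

A dihybrid F₂ with independent assortment and complete dominance at both loci gives a 9:3:3:1 phenotypic ratio.
Total ratio parts = 16. Expected numbers out of 333:
  black rough-coated: 333 × 9/16 = 187.3125
  black smooth-coated: 333 × 3/16 = 62.4375
  white rough-coated: 333 × 3/16 = 62.4375
  white smooth-coated: 333 × 1/16 = 20.8125
Contribution of black smooth-coated: (72 − 62.4375)² / 62.4375 = 1.4645

1.465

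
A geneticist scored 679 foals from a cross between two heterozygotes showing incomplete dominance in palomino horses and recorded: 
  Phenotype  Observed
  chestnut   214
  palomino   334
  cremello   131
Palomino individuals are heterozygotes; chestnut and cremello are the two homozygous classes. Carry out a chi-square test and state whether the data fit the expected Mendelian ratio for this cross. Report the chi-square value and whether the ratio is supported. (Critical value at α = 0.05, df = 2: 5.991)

20.470; not consistent

With incomplete dominance, a heterozygote × heterozygote cross gives a 1:2:1 phenotypic ratio.
Total ratio parts = 4. Expected numbers out of 679:
  chestnut: 679 × 1/4 = 169.75
  palomino: 679 × 2/4 = 339.5
  cremello: 679 × 1/4 = 169.75
χ² = Σ (O − E)² / E
  chestnut: (214 − 169.75)² / 169.75 = 11.5350
  palomino: (334 − 339.5)² / 339.5 = 0.0891
  cremello: (131 − 169.75)² / 169.75 = 8.8457
χ² = 11.5350 + 0.0891 + 8.8457 = 20.4698 ≈ 20.470
Degrees of freedom = 3 − 1 = 2; critical value at α = 0.05 is 5.991.
Since 20.470 > 5.991, we reject the null hypothesis — the data do not fit the 1:2:1 ratio.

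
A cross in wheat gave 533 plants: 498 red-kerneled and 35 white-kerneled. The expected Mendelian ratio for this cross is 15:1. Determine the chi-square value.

Total ratio parts = 16. Expected numbers out of 533:
  red-kerneled: 533 × 15/16 = 499.6875
  white-kerneled: 533 × 1/16 = 33.3125
χ² = Σ (O − E)² / E
  red-kerneled: (498 − 499.6875)² / 499.6875 = 0.0057
  white-kerneled: (35 − 33.3125)² / 33.3125 = 0.0855
χ² = 0.0057 + 0.0855 = 0.0912 ≈ 0.091

0.091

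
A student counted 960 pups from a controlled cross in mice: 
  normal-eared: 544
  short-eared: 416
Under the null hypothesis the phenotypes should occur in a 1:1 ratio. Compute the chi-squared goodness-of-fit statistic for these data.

The 1:1 ratio has 2 parts, so with N = 960 the expected counts are:
  normal-eared: 960 × 1/2 = 480
  short-eared: 960 × 1/2 = 480
χ² = Σ (O − E)² / E
  normal-eared: (544 − 480)² / 480 = 8.5333
  short-eared: (416 − 480)² / 480 = 8.5333
χ² = 8.5333 + 8.5333 = 17.0666 ≈ 17.067

17.067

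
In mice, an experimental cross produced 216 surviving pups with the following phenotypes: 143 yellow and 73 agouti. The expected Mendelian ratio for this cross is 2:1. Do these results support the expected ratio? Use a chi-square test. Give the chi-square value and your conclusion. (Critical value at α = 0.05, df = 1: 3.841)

0.021; consistent

Expected counts for N = 216 under a 2:1 ratio (total parts = 3):
  yellow: 216 × 2/3 = 144
  agouti: 216 × 1/3 = 72
χ² = Σ (O − E)² / E
  yellow: (143 − 144)² / 144 = 0.0069
  agouti: (73 − 72)² / 72 = 0.0139
χ² = 0.0069 + 0.0139 = 0.0208 ≈ 0.021
Degrees of freedom = 2 − 1 = 1; critical value at α = 0.05 is 3.841.
Since 0.021 < 3.841, we fail to reject the null hypothesis — the data are consistent with the 2:1 ratio.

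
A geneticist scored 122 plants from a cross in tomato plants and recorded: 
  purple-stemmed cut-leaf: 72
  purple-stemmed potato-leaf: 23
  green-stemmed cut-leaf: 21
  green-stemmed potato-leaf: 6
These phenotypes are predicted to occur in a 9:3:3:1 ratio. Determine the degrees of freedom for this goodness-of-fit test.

3

A goodness-of-fit test with 4 phenotype classes has df = 4 − 1 = 3.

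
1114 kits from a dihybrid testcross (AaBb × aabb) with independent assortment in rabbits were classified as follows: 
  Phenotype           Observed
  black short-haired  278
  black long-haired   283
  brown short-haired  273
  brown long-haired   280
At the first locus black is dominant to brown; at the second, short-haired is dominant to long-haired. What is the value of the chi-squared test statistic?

A dihybrid testcross with independent assortment gives a 1:1:1:1 ratio.
The 1:1:1:1 ratio has 4 parts, so with N = 1114 the expected counts are:
  black short-haired: 1114 × 1/4 = 278.5
  black long-haired: 1114 × 1/4 = 278.5
  brown short-haired: 1114 × 1/4 = 278.5
  brown long-haired: 1114 × 1/4 = 278.5
χ² = Σ (O − E)² / E
  black short-haired: (278 − 278.5)² / 278.5 = 0.0009
  black long-haired: (283 − 278.5)² / 278.5 = 0.0727
  brown short-haired: (273 − 278.5)² / 278.5 = 0.1086
  brown long-haired: (280 − 278.5)² / 278.5 = 0.0081
χ² = 0.0009 + 0.0727 + 0.1086 + 0.0081 = 0.1903 ≈ 0.190

0.190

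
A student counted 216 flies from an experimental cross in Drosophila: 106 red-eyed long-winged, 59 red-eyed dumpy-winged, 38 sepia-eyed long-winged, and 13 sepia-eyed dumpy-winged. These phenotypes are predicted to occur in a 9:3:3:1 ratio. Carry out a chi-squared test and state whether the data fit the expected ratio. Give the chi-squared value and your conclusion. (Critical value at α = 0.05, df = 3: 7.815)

10.601; not consistent

Expected counts for N = 216 under a 9:3:3:1 ratio (total parts = 16):
  red-eyed long-winged: 216 × 9/16 = 121.5
  red-eyed dumpy-winged: 216 × 3/16 = 40.5
  sepia-eyed long-winged: 216 × 3/16 = 40.5
  sepia-eyed dumpy-winged: 216 × 1/16 = 13.5
χ² = Σ (O − E)² / E
  red-eyed long-winged: (106 − 121.5)² / 121.5 = 1.9774
  red-eyed dumpy-winged: (59 − 40.5)² / 40.5 = 8.4506
  sepia-eyed long-winged: (38 − 40.5)² / 40.5 = 0.1543
  sepia-eyed dumpy-winged: (13 − 13.5)² / 13.5 = 0.0185
χ² = 1.9774 + 8.4506 + 0.1543 + 0.0185 = 10.6008 ≈ 10.601
Degrees of freedom = 4 − 1 = 3; critical value at α = 0.05 is 7.815.
Since 10.601 > 7.815, we reject the null hypothesis — the data do not fit the 9:3:3:1 ratio.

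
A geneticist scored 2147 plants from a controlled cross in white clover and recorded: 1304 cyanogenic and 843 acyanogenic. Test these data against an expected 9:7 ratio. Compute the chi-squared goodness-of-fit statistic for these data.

The 9:7 ratio has 16 parts, so with N = 2147 the expected counts are:
  cyanogenic: 2147 × 9/16 = 1207.6875
  acyanogenic: 2147 × 7/16 = 939.3125
χ² = Σ (O − E)² / E
  cyanogenic: (1304 − 1207.6875)² / 1207.6875 = 7.6809
  acyanogenic: (843 − 939.3125)² / 939.3125 = 9.8754
χ² = 7.6809 + 9.8754 = 17.5563 ≈ 17.556

17.556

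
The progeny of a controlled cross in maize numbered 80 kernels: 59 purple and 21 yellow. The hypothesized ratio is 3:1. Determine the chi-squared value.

0.067

The 3:1 ratio has 4 parts, so with N = 80 the expected counts are:
  purple: 80 × 3/4 = 60
  yellow: 80 × 1/4 = 20
χ² = Σ (O − E)² / E
  purple: (59 − 60)² / 60 = 0.0167
  yellow: (21 − 20)² / 20 = 0.0500
χ² = 0.0167 + 0.0500 = 0.0667 ≈ 0.067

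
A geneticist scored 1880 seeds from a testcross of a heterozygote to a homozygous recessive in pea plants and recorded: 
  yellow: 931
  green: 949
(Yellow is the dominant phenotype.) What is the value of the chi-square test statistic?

0.172

A testcross of a heterozygote (Aa × aa) gives a 1:1 phenotypic ratio.
The 1:1 ratio has 2 parts, so with N = 1880 the expected counts are:
  yellow: 1880 × 1/2 = 940
  green: 1880 × 1/2 = 940
χ² = Σ (O − E)² / E
  yellow: (931 − 940)² / 940 = 0.0862
  green: (949 − 940)² / 940 = 0.0862
χ² = 0.0862 + 0.0862 = 0.1724 ≈ 0.172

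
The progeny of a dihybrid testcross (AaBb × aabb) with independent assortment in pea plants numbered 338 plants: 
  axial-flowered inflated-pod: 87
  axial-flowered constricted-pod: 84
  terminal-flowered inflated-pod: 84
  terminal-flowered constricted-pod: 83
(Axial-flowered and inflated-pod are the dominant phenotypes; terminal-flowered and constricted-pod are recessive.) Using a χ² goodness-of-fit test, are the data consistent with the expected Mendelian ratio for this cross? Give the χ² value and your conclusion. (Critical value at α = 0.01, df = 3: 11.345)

A dihybrid testcross with independent assortment gives a 1:1:1:1 ratio.
Expected counts for N = 338 under a 1:1:1:1 ratio (total parts = 4):
  axial-flowered inflated-pod: 338 × 1/4 = 84.5
  axial-flowered constricted-pod: 338 × 1/4 = 84.5
  terminal-flowered inflated-pod: 338 × 1/4 = 84.5
  terminal-flowered constricted-pod: 338 × 1/4 = 84.5
χ² = Σ (O − E)² / E
  axial-flowered inflated-pod: (87 − 84.5)² / 84.5 = 0.0740
  axial-flowered constricted-pod: (84 − 84.5)² / 84.5 = 0.0030
  terminal-flowered inflated-pod: (84 − 84.5)² / 84.5 = 0.0030
  terminal-flowered constricted-pod: (83 − 84.5)² / 84.5 = 0.0266
χ² = 0.0740 + 0.0030 + 0.0030 + 0.0266 = 0.1066 ≈ 0.107
Degrees of freedom = 4 − 1 = 3; critical value at α = 0.01 is 11.345.
Since 0.107 < 11.345, we fail to reject the null hypothesis — the data are consistent with the 1:1:1:1 ratio.

0.107; consistent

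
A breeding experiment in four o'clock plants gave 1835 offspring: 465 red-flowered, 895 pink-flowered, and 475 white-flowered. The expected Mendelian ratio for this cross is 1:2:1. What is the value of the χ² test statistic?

1.213

Expected counts for N = 1835 under a 1:2:1 ratio (total parts = 4):
  red-flowered: 1835 × 1/4 = 458.75
  pink-flowered: 1835 × 2/4 = 917.5
  white-flowered: 1835 × 1/4 = 458.75
χ² = Σ (O − E)² / E
  red-flowered: (465 − 458.75)² / 458.75 = 0.0851
  pink-flowered: (895 − 917.5)² / 917.5 = 0.5518
  white-flowered: (475 − 458.75)² / 458.75 = 0.5756
χ² = 0.0851 + 0.5518 + 0.5756 = 1.2125 ≈ 1.213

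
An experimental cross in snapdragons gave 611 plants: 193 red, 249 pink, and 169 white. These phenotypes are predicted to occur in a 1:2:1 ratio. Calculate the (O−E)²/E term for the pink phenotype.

Expected counts for N = 611 under a 1:2:1 ratio (total parts = 4):
  red: 611 × 1/4 = 152.75
  pink: 611 × 2/4 = 305.5
  white: 611 × 1/4 = 152.75
Contribution of pink: (249 − 305.5)² / 305.5 = 10.4493

10.449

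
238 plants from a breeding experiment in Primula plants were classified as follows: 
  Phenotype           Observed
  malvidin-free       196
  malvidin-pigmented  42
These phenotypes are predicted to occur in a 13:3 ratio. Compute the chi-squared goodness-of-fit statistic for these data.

0.190

Total ratio parts = 16. Expected numbers out of 238:
  malvidin-free: 238 × 13/16 = 193.375
  malvidin-pigmented: 238 × 3/16 = 44.625
χ² = Σ (O − E)² / E
  malvidin-free: (196 − 193.375)² / 193.375 = 0.0356
  malvidin-pigmented: (42 − 44.625)² / 44.625 = 0.1544
χ² = 0.0356 + 0.1544 = 0.190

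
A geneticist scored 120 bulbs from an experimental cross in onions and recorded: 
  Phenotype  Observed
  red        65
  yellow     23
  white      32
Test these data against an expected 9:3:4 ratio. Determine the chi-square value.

0.237

Under the 9:3:4 hypothesis (Σ ratio = 16, N = 120):
  red: 120 × 9/16 = 67.5
  yellow: 120 × 3/16 = 22.5
  white: 120 × 4/16 = 30
χ² = Σ (O − E)² / E
  red: (65 − 67.5)² / 67.5 = 0.0926
  yellow: (23 − 22.5)² / 22.5 = 0.0111
  white: (32 − 30)² / 30 = 0.1333
χ² = 0.0926 + 0.0111 + 0.1333 = 0.237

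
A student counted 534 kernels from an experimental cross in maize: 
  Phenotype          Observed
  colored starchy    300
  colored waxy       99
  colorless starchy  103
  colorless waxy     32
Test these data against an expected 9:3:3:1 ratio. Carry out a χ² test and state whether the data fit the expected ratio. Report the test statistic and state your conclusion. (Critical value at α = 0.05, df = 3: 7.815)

Under the 9:3:3:1 hypothesis (Σ ratio = 16, N = 534):
  colored starchy: 534 × 9/16 = 300.375
  colored waxy: 534 × 3/16 = 100.125
  colorless starchy: 534 × 3/16 = 100.125
  colorless waxy: 534 × 1/16 = 33.375
χ² = Σ (O − E)² / E
  colored starchy: (300 − 300.375)² / 300.375 = 0.0005
  colored waxy: (99 − 100.125)² / 100.125 = 0.0126
  colorless starchy: (103 − 100.125)² / 100.125 = 0.0826
  colorless waxy: (32 − 33.375)² / 33.375 = 0.0566
χ² = 0.0005 + 0.0126 + 0.0826 + 0.0566 = 0.1523 ≈ 0.152
Degrees of freedom = 4 − 1 = 3; critical value at α = 0.05 is 7.815.
Since 0.152 < 7.815, we fail to reject the null hypothesis — the data are consistent with the 9:3:3:1 ratio.

0.152; consistent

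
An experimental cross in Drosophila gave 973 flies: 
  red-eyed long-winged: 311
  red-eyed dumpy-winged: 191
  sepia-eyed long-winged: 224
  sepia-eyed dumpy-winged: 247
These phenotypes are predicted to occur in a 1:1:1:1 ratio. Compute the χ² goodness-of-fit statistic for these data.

31.674

Under the 1:1:1:1 hypothesis (Σ ratio = 4, N = 973):
  red-eyed long-winged: 973 × 1/4 = 243.25
  red-eyed dumpy-winged: 973 × 1/4 = 243.25
  sepia-eyed long-winged: 973 × 1/4 = 243.25
  sepia-eyed dumpy-winged: 973 × 1/4 = 243.25
χ² = Σ (O − E)² / E
  red-eyed long-winged: (311 − 243.25)² / 243.25 = 18.8697
  red-eyed dumpy-winged: (191 − 243.25)² / 243.25 = 11.2233
  sepia-eyed long-winged: (224 − 243.25)² / 243.25 = 1.5234
  sepia-eyed dumpy-winged: (247 − 243.25)² / 243.25 = 0.0578
χ² = 18.8697 + 11.2233 + 1.5234 + 0.0578 = 31.6742 ≈ 31.674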